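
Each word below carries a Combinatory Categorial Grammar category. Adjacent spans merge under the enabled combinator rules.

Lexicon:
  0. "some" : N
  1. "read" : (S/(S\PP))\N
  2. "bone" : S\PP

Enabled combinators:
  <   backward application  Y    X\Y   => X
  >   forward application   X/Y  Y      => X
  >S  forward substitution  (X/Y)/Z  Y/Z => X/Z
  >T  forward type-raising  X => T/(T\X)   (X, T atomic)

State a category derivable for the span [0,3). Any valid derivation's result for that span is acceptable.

S

[0,3] S   >
  [0,2] S/(S\PP)   <
    [0,1] "some" : N
    [1,2] "read" : (S/(S\PP))\N
  [2,3] "bone" : S\PP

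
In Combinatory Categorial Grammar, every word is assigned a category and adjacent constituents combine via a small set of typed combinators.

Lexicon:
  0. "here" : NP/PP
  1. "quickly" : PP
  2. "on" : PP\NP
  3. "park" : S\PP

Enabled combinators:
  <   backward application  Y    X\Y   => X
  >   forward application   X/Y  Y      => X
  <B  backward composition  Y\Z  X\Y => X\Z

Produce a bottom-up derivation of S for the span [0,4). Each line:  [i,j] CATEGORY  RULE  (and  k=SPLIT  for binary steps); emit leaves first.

[0,1] NP/PP  lex  "here"
[1,2] PP  lex  "quickly"
[0,2] NP  >  k=1
[2,3] PP\NP  lex  "on"
[0,3] PP  <  k=2
[3,4] S\PP  lex  "park"
[0,4] S  <  k=3

[0,4] S   <
  [0,3] PP   <
    [0,2] NP   >
      [0,1] "here" : NP/PP
      [1,2] "quickly" : PP
    [2,3] "on" : PP\NP
  [3,4] "park" : S\PP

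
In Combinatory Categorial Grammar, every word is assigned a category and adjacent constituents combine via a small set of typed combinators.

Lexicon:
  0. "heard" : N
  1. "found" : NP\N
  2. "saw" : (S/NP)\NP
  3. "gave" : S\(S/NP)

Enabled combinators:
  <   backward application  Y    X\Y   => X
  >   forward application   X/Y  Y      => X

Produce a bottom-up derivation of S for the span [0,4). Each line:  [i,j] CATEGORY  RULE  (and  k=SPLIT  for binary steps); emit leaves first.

[0,1] N  lex  "heard"
[1,2] NP\N  lex  "found"
[0,2] NP  <  k=1
[2,3] (S/NP)\NP  lex  "saw"
[0,3] S/NP  <  k=2
[3,4] S\(S/NP)  lex  "gave"
[0,4] S  <  k=3

[0,4] S   <
  [0,3] S/NP   <
    [0,2] NP   <
      [0,1] "heard" : N
      [1,2] "found" : NP\N
    [2,3] "saw" : (S/NP)\NP
  [3,4] "gave" : S\(S/NP)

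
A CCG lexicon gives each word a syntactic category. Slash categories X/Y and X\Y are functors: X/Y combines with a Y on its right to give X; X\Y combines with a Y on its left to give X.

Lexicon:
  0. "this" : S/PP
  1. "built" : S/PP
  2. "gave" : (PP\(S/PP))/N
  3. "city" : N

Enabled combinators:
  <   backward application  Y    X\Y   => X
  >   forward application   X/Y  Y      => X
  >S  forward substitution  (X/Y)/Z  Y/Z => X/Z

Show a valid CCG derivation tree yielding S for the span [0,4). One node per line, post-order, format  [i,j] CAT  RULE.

[0,1] S/PP  lex  "this"
[1,2] S/PP  lex  "built"
[2,3] (PP\(S/PP))/N  lex  "gave"
[3,4] N  lex  "city"
[2,4] PP\(S/PP)  >  k=3
[1,4] PP  <  k=2
[0,4] S  >  k=1

[0,4] S   >
  [0,1] "this" : S/PP
  [1,4] PP   <
    [1,2] "built" : S/PP
    [2,4] PP\(S/PP)   >
      [2,3] "gave" : (PP\(S/PP))/N
      [3,4] "city" : N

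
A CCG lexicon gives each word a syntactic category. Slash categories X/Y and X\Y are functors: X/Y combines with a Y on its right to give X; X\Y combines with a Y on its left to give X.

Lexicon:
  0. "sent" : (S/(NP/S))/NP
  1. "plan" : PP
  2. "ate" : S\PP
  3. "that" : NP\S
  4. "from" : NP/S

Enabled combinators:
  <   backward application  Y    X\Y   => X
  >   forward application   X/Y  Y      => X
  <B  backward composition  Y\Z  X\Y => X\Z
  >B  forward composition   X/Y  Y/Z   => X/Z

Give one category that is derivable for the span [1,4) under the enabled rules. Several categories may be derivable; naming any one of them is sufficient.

[0,5] S   >
  [0,4] S/(NP/S)   >
    [0,1] "sent" : (S/(NP/S))/NP
    [1,4] NP   <
      [1,3] S   <
        [1,2] "plan" : PP
        [2,3] "ate" : S\PP
      [3,4] "that" : NP\S
  [4,5] "from" : NP/S

NP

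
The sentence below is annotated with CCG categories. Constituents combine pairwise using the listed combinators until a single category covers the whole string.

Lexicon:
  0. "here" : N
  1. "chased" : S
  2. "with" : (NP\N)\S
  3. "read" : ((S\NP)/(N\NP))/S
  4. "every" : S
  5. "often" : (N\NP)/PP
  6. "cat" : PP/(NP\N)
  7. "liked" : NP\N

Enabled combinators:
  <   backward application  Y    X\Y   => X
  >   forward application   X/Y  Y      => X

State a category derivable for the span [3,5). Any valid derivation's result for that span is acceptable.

[0,8] S   <
  [0,3] NP   <
    [0,1] "here" : N
    [1,3] NP\N   <
      [1,2] "chased" : S
      [2,3] "with" : (NP\N)\S
  [3,8] S\NP   >
    [3,5] (S\NP)/(N\NP)   >
      [3,4] "read" : ((S\NP)/(N\NP))/S
      [4,5] "every" : S
    [5,8] N\NP   >
      [5,6] "often" : (N\NP)/PP
      [6,8] PP   >
        [6,7] "cat" : PP/(NP\N)
        [7,8] "liked" : NP\N

(S\NP)/(N\NP)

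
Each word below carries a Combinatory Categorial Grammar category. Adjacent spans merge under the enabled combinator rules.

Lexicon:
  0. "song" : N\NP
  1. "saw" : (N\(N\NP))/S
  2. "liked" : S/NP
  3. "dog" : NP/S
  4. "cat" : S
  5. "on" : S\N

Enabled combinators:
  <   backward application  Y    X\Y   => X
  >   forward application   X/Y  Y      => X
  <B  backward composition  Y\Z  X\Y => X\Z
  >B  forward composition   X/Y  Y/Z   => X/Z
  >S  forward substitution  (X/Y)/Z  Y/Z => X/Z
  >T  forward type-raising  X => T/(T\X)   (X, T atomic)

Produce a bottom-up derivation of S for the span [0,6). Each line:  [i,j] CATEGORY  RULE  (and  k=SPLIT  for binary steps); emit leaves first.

[0,1] N\NP  lex  "song"
[1,2] (N\(N\NP))/S  lex  "saw"
[2,3] S/NP  lex  "liked"
[3,4] NP/S  lex  "dog"
[4,5] S  lex  "cat"
[3,5] NP  >  k=4
[2,5] S  >  k=3
[1,5] N\(N\NP)  >  k=2
[0,5] N  <  k=1
[5,6] S\N  lex  "on"
[0,6] S  <  k=5

[0,6] S   <
  [0,5] N   <
    [0,1] "song" : N\NP
    [1,5] N\(N\NP)   >
      [1,2] "saw" : (N\(N\NP))/S
      [2,5] S   >
        [2,3] "liked" : S/NP
        [3,5] NP   >
          [3,4] "dog" : NP/S
          [4,5] "cat" : S
  [5,6] "on" : S\N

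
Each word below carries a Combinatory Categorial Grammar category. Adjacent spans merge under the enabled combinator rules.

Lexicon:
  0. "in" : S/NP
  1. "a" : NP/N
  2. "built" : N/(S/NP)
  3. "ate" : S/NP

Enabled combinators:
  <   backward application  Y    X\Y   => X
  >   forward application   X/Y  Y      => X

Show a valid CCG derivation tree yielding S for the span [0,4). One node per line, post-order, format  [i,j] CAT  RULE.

[0,4] S   >
  [0,1] "in" : S/NP
  [1,4] NP   >
    [1,2] "a" : NP/N
    [2,4] N   >
      [2,3] "built" : N/(S/NP)
      [3,4] "ate" : S/NP

[0,1] S/NP  lex  "in"
[1,2] NP/N  lex  "a"
[2,3] N/(S/NP)  lex  "built"
[3,4] S/NP  lex  "ate"
[2,4] N  >  k=3
[1,4] NP  >  k=2
[0,4] S  >  k=1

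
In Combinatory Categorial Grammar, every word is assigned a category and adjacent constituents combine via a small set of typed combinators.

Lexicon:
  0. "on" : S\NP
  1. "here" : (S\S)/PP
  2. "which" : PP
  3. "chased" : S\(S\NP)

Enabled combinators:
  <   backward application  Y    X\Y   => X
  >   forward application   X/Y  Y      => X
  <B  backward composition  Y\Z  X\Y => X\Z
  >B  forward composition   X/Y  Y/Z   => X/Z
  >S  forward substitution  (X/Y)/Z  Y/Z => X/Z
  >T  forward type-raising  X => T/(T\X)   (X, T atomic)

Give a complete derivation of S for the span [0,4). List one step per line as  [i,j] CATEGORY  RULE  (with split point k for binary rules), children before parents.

[0,1] S\NP  lex  "on"
[1,2] (S\S)/PP  lex  "here"
[2,3] PP  lex  "which"
[1,3] S\S  >  k=2
[0,3] S\NP  <B  k=1
[3,4] S\(S\NP)  lex  "chased"
[0,4] S  <  k=3

[0,4] S   <
  [0,3] S\NP   <B
    [0,1] "on" : S\NP
    [1,3] S\S   >
      [1,2] "here" : (S\S)/PP
      [2,3] "which" : PP
  [3,4] "chased" : S\(S\NP)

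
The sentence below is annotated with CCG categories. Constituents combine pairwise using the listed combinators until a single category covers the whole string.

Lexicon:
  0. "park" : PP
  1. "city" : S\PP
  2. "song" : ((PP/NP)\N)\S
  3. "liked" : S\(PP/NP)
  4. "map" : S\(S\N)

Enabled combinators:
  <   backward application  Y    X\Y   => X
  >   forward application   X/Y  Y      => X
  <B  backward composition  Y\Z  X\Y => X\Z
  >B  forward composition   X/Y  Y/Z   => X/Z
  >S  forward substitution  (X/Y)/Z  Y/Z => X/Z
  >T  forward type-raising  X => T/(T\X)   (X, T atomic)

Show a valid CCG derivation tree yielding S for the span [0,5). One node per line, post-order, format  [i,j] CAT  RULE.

[0,5] S   <
  [0,4] S\N   <B
    [0,3] (PP/NP)\N   <
      [0,2] S   <
        [0,1] "park" : PP
        [1,2] "city" : S\PP
      [2,3] "song" : ((PP/NP)\N)\S
    [3,4] "liked" : S\(PP/NP)
  [4,5] "map" : S\(S\N)

[0,1] PP  lex  "park"
[1,2] S\PP  lex  "city"
[0,2] S  <  k=1
[2,3] ((PP/NP)\N)\S  lex  "song"
[0,3] (PP/NP)\N  <  k=2
[3,4] S\(PP/NP)  lex  "liked"
[0,4] S\N  <B  k=3
[4,5] S\(S\N)  lex  "map"
[0,5] S  <  k=4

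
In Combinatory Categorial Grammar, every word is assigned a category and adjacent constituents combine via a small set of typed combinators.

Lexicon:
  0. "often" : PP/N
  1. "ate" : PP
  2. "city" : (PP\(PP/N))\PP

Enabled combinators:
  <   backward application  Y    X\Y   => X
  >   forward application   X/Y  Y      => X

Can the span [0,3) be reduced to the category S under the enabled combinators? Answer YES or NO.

NO

PP/N PP (PP\(PP/N))\PP
CKY chart[0,3] = {PP}; S ∉ chart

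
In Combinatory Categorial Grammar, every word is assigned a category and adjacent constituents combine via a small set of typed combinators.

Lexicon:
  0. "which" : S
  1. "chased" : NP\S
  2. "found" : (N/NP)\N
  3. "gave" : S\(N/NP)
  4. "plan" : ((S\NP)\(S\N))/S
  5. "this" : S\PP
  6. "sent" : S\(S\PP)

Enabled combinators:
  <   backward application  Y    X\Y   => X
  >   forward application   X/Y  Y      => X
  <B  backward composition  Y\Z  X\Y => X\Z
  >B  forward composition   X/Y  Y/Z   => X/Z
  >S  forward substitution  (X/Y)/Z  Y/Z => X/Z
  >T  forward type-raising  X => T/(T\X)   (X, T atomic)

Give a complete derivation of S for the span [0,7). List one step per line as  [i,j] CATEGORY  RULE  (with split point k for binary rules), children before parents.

[0,1] S  lex  "which"
[1,2] NP\S  lex  "chased"
[0,2] NP  <  k=1
[2,3] (N/NP)\N  lex  "found"
[3,4] S\(N/NP)  lex  "gave"
[2,4] S\N  <B  k=3
[4,5] ((S\NP)\(S\N))/S  lex  "plan"
[5,6] S\PP  lex  "this"
[6,7] S\(S\PP)  lex  "sent"
[5,7] S  <  k=6
[4,7] (S\NP)\(S\N)  >  k=5
[2,7] S\NP  <  k=4
[0,7] S  <  k=2

[0,7] S   <
  [0,2] NP   <
    [0,1] "which" : S
    [1,2] "chased" : NP\S
  [2,7] S\NP   <
    [2,4] S\N   <B
      [2,3] "found" : (N/NP)\N
      [3,4] "gave" : S\(N/NP)
    [4,7] (S\NP)\(S\N)   >
      [4,5] "plan" : ((S\NP)\(S\N))/S
      [5,7] S   <
        [5,6] "this" : S\PP
        [6,7] "sent" : S\(S\PP)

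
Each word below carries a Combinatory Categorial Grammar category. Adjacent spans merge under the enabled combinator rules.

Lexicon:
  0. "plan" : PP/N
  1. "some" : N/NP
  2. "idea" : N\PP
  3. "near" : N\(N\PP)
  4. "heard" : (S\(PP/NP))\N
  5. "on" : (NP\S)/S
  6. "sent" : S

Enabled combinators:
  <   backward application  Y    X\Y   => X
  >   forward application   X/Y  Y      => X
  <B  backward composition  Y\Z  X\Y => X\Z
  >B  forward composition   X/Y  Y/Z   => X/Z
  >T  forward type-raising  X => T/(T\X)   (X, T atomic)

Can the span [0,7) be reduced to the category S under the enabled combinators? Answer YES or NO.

NO

PP/N N/NP N\PP N\(N\PP) (S\(PP/NP))\N (NP\S)/S S
CKY chart[0,7] = {N/(N\NP), NP, NP/(NP\NP), NP/(S\S), PP/(PP\NP), S/(S\NP)}; S ∉ chart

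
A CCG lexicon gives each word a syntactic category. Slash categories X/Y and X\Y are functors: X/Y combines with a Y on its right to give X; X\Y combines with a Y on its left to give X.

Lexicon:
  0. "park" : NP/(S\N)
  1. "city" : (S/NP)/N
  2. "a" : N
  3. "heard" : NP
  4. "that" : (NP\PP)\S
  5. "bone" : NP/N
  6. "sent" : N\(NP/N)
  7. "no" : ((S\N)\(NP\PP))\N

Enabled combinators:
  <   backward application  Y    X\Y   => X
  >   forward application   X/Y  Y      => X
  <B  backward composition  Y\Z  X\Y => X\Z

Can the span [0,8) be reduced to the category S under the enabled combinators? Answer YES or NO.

NO

NP/(S\N) (S/NP)/N N NP (NP\PP)\S NP/N N\(NP/N) ((S\N)\(NP\PP))\N
CKY chart[0,8] = {NP}; S ∉ chart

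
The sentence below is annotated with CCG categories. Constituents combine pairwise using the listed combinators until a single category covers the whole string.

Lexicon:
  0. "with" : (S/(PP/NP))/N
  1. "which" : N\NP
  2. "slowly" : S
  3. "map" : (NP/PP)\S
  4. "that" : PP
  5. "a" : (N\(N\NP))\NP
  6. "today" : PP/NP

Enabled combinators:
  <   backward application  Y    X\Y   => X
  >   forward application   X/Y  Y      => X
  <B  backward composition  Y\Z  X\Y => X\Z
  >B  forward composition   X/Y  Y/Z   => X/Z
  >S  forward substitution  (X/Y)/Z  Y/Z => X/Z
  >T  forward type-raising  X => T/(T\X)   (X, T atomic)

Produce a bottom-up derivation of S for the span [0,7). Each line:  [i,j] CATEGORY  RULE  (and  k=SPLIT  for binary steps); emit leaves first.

[0,7] S   >
  [0,6] S/(PP/NP)   >
    [0,1] "with" : (S/(PP/NP))/N
    [1,6] N   <
      [1,2] "which" : N\NP
      [2,6] N\(N\NP)   <
        [2,5] NP   >
          [2,4] NP/PP   <
            [2,3] "slowly" : S
            [3,4] "map" : (NP/PP)\S
          [4,5] "that" : PP
        [5,6] "a" : (N\(N\NP))\NP
  [6,7] "today" : PP/NP

[0,1] (S/(PP/NP))/N  lex  "with"
[1,2] N\NP  lex  "which"
[2,3] S  lex  "slowly"
[3,4] (NP/PP)\S  lex  "map"
[2,4] NP/PP  <  k=3
[4,5] PP  lex  "that"
[2,5] NP  >  k=4
[5,6] (N\(N\NP))\NP  lex  "a"
[2,6] N\(N\NP)  <  k=5
[1,6] N  <  k=2
[0,6] S/(PP/NP)  >  k=1
[6,7] PP/NP  lex  "today"
[0,7] S  >  k=6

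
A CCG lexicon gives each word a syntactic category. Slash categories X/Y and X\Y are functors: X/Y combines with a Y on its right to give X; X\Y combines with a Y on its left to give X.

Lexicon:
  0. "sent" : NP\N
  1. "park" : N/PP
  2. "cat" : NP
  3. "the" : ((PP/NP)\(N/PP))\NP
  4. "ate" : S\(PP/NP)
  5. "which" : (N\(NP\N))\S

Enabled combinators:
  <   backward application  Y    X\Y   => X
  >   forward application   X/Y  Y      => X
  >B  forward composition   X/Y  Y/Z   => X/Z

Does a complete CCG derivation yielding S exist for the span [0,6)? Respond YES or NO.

NO

NP\N N/PP NP ((PP/NP)\(N/PP))\NP S\(PP/NP) (N\(NP\N))\S
CKY chart[0,6] = {N}; S ∉ chart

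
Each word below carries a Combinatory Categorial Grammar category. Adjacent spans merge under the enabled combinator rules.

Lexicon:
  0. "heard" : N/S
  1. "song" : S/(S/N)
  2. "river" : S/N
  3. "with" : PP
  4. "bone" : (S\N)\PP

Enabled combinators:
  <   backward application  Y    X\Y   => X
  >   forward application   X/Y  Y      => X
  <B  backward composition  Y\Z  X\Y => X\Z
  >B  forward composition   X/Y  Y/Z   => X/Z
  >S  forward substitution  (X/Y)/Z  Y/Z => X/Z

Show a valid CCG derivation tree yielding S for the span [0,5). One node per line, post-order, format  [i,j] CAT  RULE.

[0,1] N/S  lex  "heard"
[1,2] S/(S/N)  lex  "song"
[2,3] S/N  lex  "river"
[1,3] S  >  k=2
[0,3] N  >  k=1
[3,4] PP  lex  "with"
[4,5] (S\N)\PP  lex  "bone"
[3,5] S\N  <  k=4
[0,5] S  <  k=3

[0,5] S   <
  [0,3] N   >
    [0,1] "heard" : N/S
    [1,3] S   >
      [1,2] "song" : S/(S/N)
      [2,3] "river" : S/N
  [3,5] S\N   <
    [3,4] "with" : PP
    [4,5] "bone" : (S\N)\PP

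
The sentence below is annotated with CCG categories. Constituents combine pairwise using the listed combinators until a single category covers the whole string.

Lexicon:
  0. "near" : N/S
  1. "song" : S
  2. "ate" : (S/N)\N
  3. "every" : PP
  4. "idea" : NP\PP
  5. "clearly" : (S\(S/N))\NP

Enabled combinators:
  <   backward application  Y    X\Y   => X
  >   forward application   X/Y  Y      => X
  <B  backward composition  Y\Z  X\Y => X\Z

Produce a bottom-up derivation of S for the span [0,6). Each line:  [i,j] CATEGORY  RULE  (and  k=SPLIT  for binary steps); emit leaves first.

[0,6] S   <
  [0,3] S/N   <
    [0,2] N   >
      [0,1] "near" : N/S
      [1,2] "song" : S
    [2,3] "ate" : (S/N)\N
  [3,6] S\(S/N)   <
    [3,5] NP   <
      [3,4] "every" : PP
      [4,5] "idea" : NP\PP
    [5,6] "clearly" : (S\(S/N))\NP

[0,1] N/S  lex  "near"
[1,2] S  lex  "song"
[0,2] N  >  k=1
[2,3] (S/N)\N  lex  "ate"
[0,3] S/N  <  k=2
[3,4] PP  lex  "every"
[4,5] NP\PP  lex  "idea"
[3,5] NP  <  k=4
[5,6] (S\(S/N))\NP  lex  "clearly"
[3,6] S\(S/N)  <  k=5
[0,6] S  <  k=3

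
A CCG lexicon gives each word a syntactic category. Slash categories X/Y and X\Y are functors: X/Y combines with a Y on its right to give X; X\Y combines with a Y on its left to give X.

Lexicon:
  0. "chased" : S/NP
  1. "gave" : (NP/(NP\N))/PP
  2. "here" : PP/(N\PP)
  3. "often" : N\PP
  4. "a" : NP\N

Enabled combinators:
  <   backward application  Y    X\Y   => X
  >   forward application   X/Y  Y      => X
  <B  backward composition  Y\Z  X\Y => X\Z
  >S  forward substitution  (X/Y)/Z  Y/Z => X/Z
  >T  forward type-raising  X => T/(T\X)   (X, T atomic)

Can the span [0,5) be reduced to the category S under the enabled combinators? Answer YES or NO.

[0,5] S   >
  [0,1] "chased" : S/NP
  [1,5] NP   >
    [1,4] NP/(NP\N)   >
      [1,2] "gave" : (NP/(NP\N))/PP
      [2,4] PP   >
        [2,3] "here" : PP/(N\PP)
        [3,4] "often" : N\PP
    [4,5] "a" : NP\N

YES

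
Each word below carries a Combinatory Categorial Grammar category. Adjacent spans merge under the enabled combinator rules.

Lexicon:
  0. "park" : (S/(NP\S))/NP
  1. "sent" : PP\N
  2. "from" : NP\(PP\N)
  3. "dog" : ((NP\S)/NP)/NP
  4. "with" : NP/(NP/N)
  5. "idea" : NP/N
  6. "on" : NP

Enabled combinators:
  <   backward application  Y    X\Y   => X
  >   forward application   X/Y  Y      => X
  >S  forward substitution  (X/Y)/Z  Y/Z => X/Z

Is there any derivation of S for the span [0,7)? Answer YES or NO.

[0,7] S   >
  [0,3] S/(NP\S)   >
    [0,1] "park" : (S/(NP\S))/NP
    [1,3] NP   <
      [1,2] "sent" : PP\N
      [2,3] "from" : NP\(PP\N)
  [3,7] NP\S   >
    [3,6] (NP\S)/NP   >
      [3,4] "dog" : ((NP\S)/NP)/NP
      [4,6] NP   >
        [4,5] "with" : NP/(NP/N)
        [5,6] "idea" : NP/N
    [6,7] "on" : NP

YES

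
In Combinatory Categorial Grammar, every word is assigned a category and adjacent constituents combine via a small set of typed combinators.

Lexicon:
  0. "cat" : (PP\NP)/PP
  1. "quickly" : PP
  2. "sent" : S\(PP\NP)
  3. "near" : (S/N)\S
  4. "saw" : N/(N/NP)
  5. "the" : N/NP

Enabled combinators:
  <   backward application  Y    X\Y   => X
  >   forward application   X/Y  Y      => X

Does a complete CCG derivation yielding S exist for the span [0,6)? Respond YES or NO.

YES

[0,6] S   >
  [0,4] S/N   <
    [0,3] S   <
      [0,2] PP\NP   >
        [0,1] "cat" : (PP\NP)/PP
        [1,2] "quickly" : PP
      [2,3] "sent" : S\(PP\NP)
    [3,4] "near" : (S/N)\S
  [4,6] N   >
    [4,5] "saw" : N/(N/NP)
    [5,6] "the" : N/NP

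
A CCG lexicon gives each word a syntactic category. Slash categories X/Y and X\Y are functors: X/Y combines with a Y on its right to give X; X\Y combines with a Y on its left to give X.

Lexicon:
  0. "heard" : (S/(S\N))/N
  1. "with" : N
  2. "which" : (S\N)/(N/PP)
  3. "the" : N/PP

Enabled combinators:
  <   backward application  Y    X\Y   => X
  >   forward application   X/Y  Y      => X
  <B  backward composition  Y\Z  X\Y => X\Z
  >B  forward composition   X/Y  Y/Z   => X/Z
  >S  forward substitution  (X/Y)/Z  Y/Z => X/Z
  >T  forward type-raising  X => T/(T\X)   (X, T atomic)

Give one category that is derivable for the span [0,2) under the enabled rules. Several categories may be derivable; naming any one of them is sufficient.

S/(S\N)

[0,4] S   >
  [0,2] S/(S\N)   >
    [0,1] "heard" : (S/(S\N))/N
    [1,2] "with" : N
  [2,4] S\N   >
    [2,3] "which" : (S\N)/(N/PP)
    [3,4] "the" : N/PP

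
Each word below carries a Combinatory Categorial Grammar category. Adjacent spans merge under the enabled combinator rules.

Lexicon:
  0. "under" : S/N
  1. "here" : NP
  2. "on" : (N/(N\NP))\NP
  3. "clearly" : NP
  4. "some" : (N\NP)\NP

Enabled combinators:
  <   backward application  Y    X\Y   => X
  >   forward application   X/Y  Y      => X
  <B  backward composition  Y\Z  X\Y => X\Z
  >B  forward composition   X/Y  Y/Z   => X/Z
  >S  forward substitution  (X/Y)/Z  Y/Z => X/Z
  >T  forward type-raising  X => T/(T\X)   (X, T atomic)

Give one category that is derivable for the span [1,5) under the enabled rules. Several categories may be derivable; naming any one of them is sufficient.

[0,5] S   >
  [0,1] "under" : S/N
  [1,5] N   >
    [1,3] N/(N\NP)   <
      [1,2] "here" : NP
      [2,3] "on" : (N/(N\NP))\NP
    [3,5] N\NP   <
      [3,4] "clearly" : NP
      [4,5] "some" : (N\NP)\NP

N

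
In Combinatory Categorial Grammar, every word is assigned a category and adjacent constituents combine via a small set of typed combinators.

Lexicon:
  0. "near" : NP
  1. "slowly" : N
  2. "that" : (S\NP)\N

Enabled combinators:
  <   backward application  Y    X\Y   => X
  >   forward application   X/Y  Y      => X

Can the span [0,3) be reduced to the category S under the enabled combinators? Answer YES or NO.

[0,3] S   <
  [0,1] "near" : NP
  [1,3] S\NP   <
    [1,2] "slowly" : N
    [2,3] "that" : (S\NP)\N

YES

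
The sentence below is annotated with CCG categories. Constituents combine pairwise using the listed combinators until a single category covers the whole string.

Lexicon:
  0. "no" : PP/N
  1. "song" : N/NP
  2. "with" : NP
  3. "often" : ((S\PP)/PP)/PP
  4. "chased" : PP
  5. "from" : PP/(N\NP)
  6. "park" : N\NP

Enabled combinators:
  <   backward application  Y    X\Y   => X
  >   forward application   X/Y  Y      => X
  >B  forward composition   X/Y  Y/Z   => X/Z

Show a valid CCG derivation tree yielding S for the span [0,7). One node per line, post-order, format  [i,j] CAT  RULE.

[0,7] S   <
  [0,3] PP   >
    [0,1] "no" : PP/N
    [1,3] N   >
      [1,2] "song" : N/NP
      [2,3] "with" : NP
  [3,7] S\PP   >
    [3,5] (S\PP)/PP   >
      [3,4] "often" : ((S\PP)/PP)/PP
      [4,5] "chased" : PP
    [5,7] PP   >
      [5,6] "from" : PP/(N\NP)
      [6,7] "park" : N\NP

[0,1] PP/N  lex  "no"
[1,2] N/NP  lex  "song"
[2,3] NP  lex  "with"
[1,3] N  >  k=2
[0,3] PP  >  k=1
[3,4] ((S\PP)/PP)/PP  lex  "often"
[4,5] PP  lex  "chased"
[3,5] (S\PP)/PP  >  k=4
[5,6] PP/(N\NP)  lex  "from"
[6,7] N\NP  lex  "park"
[5,7] PP  >  k=6
[3,7] S\PP  >  k=5
[0,7] S  <  k=3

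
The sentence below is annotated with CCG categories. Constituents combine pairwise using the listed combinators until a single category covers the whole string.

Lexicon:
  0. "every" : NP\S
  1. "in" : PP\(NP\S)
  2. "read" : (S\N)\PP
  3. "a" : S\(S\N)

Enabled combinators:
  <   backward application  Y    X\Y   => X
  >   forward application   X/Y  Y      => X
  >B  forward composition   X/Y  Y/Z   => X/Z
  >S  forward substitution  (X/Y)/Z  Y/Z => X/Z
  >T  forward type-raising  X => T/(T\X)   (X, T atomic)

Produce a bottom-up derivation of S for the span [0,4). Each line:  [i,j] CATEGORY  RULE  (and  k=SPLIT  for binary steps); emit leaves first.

[0,4] S   <
  [0,3] S\N   <
    [0,2] PP   <
      [0,1] "every" : NP\S
      [1,2] "in" : PP\(NP\S)
    [2,3] "read" : (S\N)\PP
  [3,4] "a" : S\(S\N)

[0,1] NP\S  lex  "every"
[1,2] PP\(NP\S)  lex  "in"
[0,2] PP  <  k=1
[2,3] (S\N)\PP  lex  "read"
[0,3] S\N  <  k=2
[3,4] S\(S\N)  lex  "a"
[0,4] S  <  k=3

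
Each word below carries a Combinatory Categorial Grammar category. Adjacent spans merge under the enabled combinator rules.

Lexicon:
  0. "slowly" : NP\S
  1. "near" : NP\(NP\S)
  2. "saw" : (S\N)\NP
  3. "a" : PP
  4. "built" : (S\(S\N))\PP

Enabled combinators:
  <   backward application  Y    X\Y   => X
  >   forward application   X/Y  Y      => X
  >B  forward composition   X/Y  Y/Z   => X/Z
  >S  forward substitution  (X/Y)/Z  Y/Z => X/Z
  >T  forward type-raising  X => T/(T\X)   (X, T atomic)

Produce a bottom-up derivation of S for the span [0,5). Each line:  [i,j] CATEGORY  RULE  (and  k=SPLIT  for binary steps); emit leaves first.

[0,1] NP\S  lex  "slowly"
[1,2] NP\(NP\S)  lex  "near"
[0,2] NP  <  k=1
[2,3] (S\N)\NP  lex  "saw"
[0,3] S\N  <  k=2
[3,4] PP  lex  "a"
[4,5] (S\(S\N))\PP  lex  "built"
[3,5] S\(S\N)  <  k=4
[0,5] S  <  k=3

[0,5] S   <
  [0,3] S\N   <
    [0,2] NP   <
      [0,1] "slowly" : NP\S
      [1,2] "near" : NP\(NP\S)
    [2,3] "saw" : (S\N)\NP
  [3,5] S\(S\N)   <
    [3,4] "a" : PP
    [4,5] "built" : (S\(S\N))\PP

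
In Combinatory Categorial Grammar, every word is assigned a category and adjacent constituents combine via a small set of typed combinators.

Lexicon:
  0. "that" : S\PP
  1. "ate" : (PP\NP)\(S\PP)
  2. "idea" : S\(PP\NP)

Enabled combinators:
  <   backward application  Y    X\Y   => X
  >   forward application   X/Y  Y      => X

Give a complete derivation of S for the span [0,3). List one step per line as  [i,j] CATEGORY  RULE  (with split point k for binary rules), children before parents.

[0,3] S   <
  [0,2] PP\NP   <
    [0,1] "that" : S\PP
    [1,2] "ate" : (PP\NP)\(S\PP)
  [2,3] "idea" : S\(PP\NP)

[0,1] S\PP  lex  "that"
[1,2] (PP\NP)\(S\PP)  lex  "ate"
[0,2] PP\NP  <  k=1
[2,3] S\(PP\NP)  lex  "idea"
[0,3] S  <  k=2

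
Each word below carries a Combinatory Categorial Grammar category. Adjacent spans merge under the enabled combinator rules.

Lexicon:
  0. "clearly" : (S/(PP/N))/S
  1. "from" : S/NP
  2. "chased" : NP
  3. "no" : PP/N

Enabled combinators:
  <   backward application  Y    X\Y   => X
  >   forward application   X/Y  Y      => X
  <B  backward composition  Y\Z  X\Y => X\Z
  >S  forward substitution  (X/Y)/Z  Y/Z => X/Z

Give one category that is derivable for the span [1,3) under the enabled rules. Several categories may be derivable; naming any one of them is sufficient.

S

[0,4] S   >
  [0,3] S/(PP/N)   >
    [0,1] "clearly" : (S/(PP/N))/S
    [1,3] S   >
      [1,2] "from" : S/NP
      [2,3] "chased" : NP
  [3,4] "no" : PP/N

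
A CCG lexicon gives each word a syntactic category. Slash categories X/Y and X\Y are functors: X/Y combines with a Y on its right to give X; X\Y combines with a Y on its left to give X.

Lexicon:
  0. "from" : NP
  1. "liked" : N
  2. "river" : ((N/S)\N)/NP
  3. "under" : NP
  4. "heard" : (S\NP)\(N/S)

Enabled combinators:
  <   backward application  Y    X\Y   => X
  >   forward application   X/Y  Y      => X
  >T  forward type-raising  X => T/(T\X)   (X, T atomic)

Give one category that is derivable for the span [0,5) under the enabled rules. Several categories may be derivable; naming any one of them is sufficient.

S

[0,5] S   <
  [0,1] "from" : NP
  [1,5] S\NP   <
    [1,4] N/S   <
      [1,2] "liked" : N
      [2,4] (N/S)\N   >
        [2,3] "river" : ((N/S)\N)/NP
        [3,4] "under" : NP
    [4,5] "heard" : (S\NP)\(N/S)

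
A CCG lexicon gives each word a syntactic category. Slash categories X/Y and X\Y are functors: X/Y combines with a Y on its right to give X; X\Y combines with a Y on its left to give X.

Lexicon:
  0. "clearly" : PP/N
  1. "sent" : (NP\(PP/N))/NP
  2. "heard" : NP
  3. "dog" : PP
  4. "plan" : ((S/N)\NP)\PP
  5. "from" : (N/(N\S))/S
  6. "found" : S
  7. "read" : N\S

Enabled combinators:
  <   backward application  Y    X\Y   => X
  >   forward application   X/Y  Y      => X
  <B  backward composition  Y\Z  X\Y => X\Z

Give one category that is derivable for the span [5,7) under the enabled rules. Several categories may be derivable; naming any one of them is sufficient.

[0,8] S   >
  [0,5] S/N   <
    [0,3] NP   <
      [0,1] "clearly" : PP/N
      [1,3] NP\(PP/N)   >
        [1,2] "sent" : (NP\(PP/N))/NP
        [2,3] "heard" : NP
    [3,5] (S/N)\NP   <
      [3,4] "dog" : PP
      [4,5] "plan" : ((S/N)\NP)\PP
  [5,8] N   >
    [5,7] N/(N\S)   >
      [5,6] "from" : (N/(N\S))/S
      [6,7] "found" : S
    [7,8] "read" : N\S

N/(N\S)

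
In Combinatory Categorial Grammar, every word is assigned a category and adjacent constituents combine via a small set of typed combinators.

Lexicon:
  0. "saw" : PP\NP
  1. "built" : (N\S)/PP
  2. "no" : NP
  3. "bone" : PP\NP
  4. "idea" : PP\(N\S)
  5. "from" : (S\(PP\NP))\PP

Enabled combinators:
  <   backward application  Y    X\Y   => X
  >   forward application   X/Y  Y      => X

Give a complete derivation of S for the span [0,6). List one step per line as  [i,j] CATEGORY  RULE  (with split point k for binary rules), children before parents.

[0,1] PP\NP  lex  "saw"
[1,2] (N\S)/PP  lex  "built"
[2,3] NP  lex  "no"
[3,4] PP\NP  lex  "bone"
[2,4] PP  <  k=3
[1,4] N\S  >  k=2
[4,5] PP\(N\S)  lex  "idea"
[1,5] PP  <  k=4
[5,6] (S\(PP\NP))\PP  lex  "from"
[1,6] S\(PP\NP)  <  k=5
[0,6] S  <  k=1

[0,6] S   <
  [0,1] "saw" : PP\NP
  [1,6] S\(PP\NP)   <
    [1,5] PP   <
      [1,4] N\S   >
        [1,2] "built" : (N\S)/PP
        [2,4] PP   <
          [2,3] "no" : NP
          [3,4] "bone" : PP\NP
      [4,5] "idea" : PP\(N\S)
    [5,6] "from" : (S\(PP\NP))\PP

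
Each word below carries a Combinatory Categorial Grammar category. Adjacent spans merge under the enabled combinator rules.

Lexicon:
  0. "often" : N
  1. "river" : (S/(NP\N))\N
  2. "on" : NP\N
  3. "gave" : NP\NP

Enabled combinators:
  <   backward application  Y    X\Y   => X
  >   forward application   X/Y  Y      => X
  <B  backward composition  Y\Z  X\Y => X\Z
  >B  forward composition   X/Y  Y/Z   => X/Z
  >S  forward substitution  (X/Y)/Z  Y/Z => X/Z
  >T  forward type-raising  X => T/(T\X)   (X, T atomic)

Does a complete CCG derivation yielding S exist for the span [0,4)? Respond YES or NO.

[0,4] S   >
  [0,2] S/(NP\N)   <
    [0,1] "often" : N
    [1,2] "river" : (S/(NP\N))\N
  [2,4] NP\N   <B
    [2,3] "on" : NP\N
    [3,4] "gave" : NP\NP

YES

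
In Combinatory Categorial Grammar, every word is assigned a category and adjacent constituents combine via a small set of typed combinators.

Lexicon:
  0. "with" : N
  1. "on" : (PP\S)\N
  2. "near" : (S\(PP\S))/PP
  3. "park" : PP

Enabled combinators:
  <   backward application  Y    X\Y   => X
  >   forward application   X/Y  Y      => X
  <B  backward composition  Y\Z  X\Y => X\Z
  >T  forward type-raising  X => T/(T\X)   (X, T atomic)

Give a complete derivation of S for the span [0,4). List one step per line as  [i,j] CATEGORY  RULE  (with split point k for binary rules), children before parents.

[0,4] S   >
  [0,1] S/(S\N)   >T
    [0,1] "with" : N
  [1,4] S\N   <B
    [1,2] "on" : (PP\S)\N
    [2,4] S\(PP\S)   >
      [2,3] "near" : (S\(PP\S))/PP
      [3,4] "park" : PP

[0,1] N  lex  "with"
[0,1] S/(S\N)  >T
[1,2] (PP\S)\N  lex  "on"
[2,3] (S\(PP\S))/PP  lex  "near"
[3,4] PP  lex  "park"
[2,4] S\(PP\S)  >  k=3
[1,4] S\N  <B  k=2
[0,4] S  >  k=1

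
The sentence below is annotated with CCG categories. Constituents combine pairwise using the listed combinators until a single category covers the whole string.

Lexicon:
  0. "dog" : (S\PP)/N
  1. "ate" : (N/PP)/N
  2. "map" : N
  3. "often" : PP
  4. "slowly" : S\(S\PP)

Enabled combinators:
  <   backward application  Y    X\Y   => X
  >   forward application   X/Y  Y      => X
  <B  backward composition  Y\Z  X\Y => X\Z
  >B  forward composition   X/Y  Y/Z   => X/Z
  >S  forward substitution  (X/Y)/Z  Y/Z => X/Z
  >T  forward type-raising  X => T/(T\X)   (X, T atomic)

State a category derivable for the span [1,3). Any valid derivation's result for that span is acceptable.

[0,5] S   <
  [0,4] S\PP   >
    [0,1] "dog" : (S\PP)/N
    [1,4] N   >
      [1,3] N/PP   >
        [1,2] "ate" : (N/PP)/N
        [2,3] "map" : N
      [3,4] "often" : PP
  [4,5] "slowly" : S\(S\PP)

N/PP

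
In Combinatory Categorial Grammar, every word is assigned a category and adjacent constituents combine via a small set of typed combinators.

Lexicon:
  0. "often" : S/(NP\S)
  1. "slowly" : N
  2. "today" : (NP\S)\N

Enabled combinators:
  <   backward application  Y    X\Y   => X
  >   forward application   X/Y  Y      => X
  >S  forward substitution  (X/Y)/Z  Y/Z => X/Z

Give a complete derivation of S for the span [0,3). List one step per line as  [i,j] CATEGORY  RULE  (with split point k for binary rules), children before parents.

[0,3] S   >
  [0,1] "often" : S/(NP\S)
  [1,3] NP\S   <
    [1,2] "slowly" : N
    [2,3] "today" : (NP\S)\N

[0,1] S/(NP\S)  lex  "often"
[1,2] N  lex  "slowly"
[2,3] (NP\S)\N  lex  "today"
[1,3] NP\S  <  k=2
[0,3] S  >  k=1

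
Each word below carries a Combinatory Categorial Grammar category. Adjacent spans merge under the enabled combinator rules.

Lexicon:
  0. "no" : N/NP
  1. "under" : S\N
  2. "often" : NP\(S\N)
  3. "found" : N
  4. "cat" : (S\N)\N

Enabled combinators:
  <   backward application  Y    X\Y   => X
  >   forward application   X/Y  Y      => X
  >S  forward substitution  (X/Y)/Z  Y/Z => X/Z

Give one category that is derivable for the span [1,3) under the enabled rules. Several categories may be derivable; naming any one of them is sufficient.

NP

[0,5] S   <
  [0,3] N   >
    [0,1] "no" : N/NP
    [1,3] NP   <
      [1,2] "under" : S\N
      [2,3] "often" : NP\(S\N)
  [3,5] S\N   <
    [3,4] "found" : N
    [4,5] "cat" : (S\N)\N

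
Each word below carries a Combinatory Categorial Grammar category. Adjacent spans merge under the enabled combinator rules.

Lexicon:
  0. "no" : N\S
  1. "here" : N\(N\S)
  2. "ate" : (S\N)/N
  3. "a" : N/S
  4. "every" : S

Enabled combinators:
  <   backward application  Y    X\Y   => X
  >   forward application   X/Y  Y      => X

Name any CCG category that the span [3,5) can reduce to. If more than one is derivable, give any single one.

[0,5] S   <
  [0,2] N   <
    [0,1] "no" : N\S
    [1,2] "here" : N\(N\S)
  [2,5] S\N   >
    [2,3] "ate" : (S\N)/N
    [3,5] N   >
      [3,4] "a" : N/S
      [4,5] "every" : S

N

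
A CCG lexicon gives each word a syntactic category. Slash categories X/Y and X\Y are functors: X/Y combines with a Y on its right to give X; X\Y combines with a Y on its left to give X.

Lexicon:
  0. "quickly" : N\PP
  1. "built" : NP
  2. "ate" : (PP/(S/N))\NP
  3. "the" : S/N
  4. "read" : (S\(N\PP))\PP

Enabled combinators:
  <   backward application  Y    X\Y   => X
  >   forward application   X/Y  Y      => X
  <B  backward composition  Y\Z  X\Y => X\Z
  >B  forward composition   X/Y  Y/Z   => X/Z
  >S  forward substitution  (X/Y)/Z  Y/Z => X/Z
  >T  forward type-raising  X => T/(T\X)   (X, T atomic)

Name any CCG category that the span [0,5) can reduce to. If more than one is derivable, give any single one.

S

[0,5] S   <
  [0,1] "quickly" : N\PP
  [1,5] S\(N\PP)   <
    [1,4] PP   >
      [1,3] PP/(S/N)   <
        [1,2] "built" : NP
        [2,3] "ate" : (PP/(S/N))\NP
      [3,4] "the" : S/N
    [4,5] "read" : (S\(N\PP))\PP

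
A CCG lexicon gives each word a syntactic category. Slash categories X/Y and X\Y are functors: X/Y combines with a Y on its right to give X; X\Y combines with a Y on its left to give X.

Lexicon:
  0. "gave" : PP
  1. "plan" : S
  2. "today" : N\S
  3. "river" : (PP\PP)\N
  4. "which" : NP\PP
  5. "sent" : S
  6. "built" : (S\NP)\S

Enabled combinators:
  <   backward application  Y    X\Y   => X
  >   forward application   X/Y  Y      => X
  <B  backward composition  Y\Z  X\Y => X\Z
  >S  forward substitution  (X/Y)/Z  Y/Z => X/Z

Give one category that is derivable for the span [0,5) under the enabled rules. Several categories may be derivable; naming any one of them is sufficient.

[0,7] S   <
  [0,5] NP   <
    [0,1] "gave" : PP
    [1,5] NP\PP   <B
      [1,4] PP\PP   <
        [1,3] N   <
          [1,2] "plan" : S
          [2,3] "today" : N\S
        [3,4] "river" : (PP\PP)\N
      [4,5] "which" : NP\PP
  [5,7] S\NP   <
    [5,6] "sent" : S
    [6,7] "built" : (S\NP)\S

NP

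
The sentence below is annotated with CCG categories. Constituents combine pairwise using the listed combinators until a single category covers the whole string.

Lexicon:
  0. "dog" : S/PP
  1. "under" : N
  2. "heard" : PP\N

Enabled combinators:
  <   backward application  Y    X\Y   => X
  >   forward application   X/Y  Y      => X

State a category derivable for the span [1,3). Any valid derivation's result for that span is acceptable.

PP

[0,3] S   >
  [0,1] "dog" : S/PP
  [1,3] PP   <
    [1,2] "under" : N
    [2,3] "heard" : PP\N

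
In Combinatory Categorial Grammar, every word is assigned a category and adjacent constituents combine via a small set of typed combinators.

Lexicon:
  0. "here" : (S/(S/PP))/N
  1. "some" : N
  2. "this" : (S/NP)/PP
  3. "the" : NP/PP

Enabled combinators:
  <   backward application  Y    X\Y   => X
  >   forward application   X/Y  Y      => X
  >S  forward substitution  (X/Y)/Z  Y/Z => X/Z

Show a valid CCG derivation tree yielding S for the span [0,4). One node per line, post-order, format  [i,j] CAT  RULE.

[0,4] S   >
  [0,2] S/(S/PP)   >
    [0,1] "here" : (S/(S/PP))/N
    [1,2] "some" : N
  [2,4] S/PP   >S
    [2,3] "this" : (S/NP)/PP
    [3,4] "the" : NP/PP

[0,1] (S/(S/PP))/N  lex  "here"
[1,2] N  lex  "some"
[0,2] S/(S/PP)  >  k=1
[2,3] (S/NP)/PP  lex  "this"
[3,4] NP/PP  lex  "the"
[2,4] S/PP  >S  k=3
[0,4] S  >  k=2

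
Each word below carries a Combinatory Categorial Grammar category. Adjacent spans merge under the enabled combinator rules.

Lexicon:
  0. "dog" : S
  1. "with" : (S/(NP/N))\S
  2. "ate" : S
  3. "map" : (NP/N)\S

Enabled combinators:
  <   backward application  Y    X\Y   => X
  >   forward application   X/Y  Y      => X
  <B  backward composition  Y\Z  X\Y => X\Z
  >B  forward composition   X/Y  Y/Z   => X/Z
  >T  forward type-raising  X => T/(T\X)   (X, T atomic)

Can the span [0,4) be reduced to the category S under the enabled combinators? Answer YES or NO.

[0,4] S   >
  [0,2] S/(NP/N)   <
    [0,1] "dog" : S
    [1,2] "with" : (S/(NP/N))\S
  [2,4] NP/N   <
    [2,3] "ate" : S
    [3,4] "map" : (NP/N)\S

YES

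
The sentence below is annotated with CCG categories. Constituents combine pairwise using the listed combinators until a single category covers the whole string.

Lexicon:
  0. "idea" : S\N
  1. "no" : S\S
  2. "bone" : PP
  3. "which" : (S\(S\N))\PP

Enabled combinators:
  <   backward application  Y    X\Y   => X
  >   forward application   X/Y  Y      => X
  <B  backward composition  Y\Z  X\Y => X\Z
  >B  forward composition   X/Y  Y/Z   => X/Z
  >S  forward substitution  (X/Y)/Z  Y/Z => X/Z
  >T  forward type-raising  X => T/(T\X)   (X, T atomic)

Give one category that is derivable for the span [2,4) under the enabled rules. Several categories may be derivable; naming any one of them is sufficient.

[0,4] S   <
  [0,2] S\N   <B
    [0,1] "idea" : S\N
    [1,2] "no" : S\S
  [2,4] S\(S\N)   <
    [2,3] "bone" : PP
    [3,4] "which" : (S\(S\N))\PP

S\(S\N)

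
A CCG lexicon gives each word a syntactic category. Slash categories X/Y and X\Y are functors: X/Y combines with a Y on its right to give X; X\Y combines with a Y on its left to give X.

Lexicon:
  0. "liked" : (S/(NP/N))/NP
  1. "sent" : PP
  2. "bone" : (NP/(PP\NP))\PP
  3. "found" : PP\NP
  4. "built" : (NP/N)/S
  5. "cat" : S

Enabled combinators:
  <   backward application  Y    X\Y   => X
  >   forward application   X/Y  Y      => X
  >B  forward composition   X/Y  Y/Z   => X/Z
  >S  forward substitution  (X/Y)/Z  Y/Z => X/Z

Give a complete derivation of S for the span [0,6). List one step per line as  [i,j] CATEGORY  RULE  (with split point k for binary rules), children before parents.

[0,6] S   >
  [0,4] S/(NP/N)   >
    [0,1] "liked" : (S/(NP/N))/NP
    [1,4] NP   >
      [1,3] NP/(PP\NP)   <
        [1,2] "sent" : PP
        [2,3] "bone" : (NP/(PP\NP))\PP
      [3,4] "found" : PP\NP
  [4,6] NP/N   >
    [4,5] "built" : (NP/N)/S
    [5,6] "cat" : S

[0,1] (S/(NP/N))/NP  lex  "liked"
[1,2] PP  lex  "sent"
[2,3] (NP/(PP\NP))\PP  lex  "bone"
[1,3] NP/(PP\NP)  <  k=2
[3,4] PP\NP  lex  "found"
[1,4] NP  >  k=3
[0,4] S/(NP/N)  >  k=1
[4,5] (NP/N)/S  lex  "built"
[5,6] S  lex  "cat"
[4,6] NP/N  >  k=5
[0,6] S  >  k=4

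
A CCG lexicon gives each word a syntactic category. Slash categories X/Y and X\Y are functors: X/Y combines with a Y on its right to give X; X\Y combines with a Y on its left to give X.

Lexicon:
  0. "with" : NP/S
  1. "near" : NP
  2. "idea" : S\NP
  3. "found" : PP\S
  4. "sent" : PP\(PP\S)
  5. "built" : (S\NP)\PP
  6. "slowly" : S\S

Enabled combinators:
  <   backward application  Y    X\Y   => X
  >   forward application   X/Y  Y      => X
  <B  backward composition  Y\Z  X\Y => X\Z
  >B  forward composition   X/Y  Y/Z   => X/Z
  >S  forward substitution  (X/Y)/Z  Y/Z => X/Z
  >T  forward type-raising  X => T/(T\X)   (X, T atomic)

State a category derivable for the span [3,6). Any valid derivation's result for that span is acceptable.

[0,7] S   <
  [0,3] NP   >
    [0,1] "with" : NP/S
    [1,3] S   >
      [1,2] S/(S\NP)   >T
        [1,2] "near" : NP
      [2,3] "idea" : S\NP
  [3,7] S\NP   <B
    [3,6] S\NP   <
      [3,5] PP   <
        [3,4] "found" : PP\S
        [4,5] "sent" : PP\(PP\S)
      [5,6] "built" : (S\NP)\PP
    [6,7] "slowly" : S\S

S\NP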